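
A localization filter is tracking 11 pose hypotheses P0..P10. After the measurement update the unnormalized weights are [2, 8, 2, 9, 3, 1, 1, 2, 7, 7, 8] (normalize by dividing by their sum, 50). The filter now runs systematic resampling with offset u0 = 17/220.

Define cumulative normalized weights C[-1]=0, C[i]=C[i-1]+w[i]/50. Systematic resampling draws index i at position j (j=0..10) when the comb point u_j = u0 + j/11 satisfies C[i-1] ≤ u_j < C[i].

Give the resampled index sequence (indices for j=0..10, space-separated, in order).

C = [1/25, 1/5, 6/25, 21/50, 12/25, 1/2, 13/25, 14/25, 7/10, 21/25, 1]
j=0: u_0=17/220 ∈ [1/25, 1/5) → index 1
j=1: u_1=37/220 ∈ [1/25, 1/5) → index 1
j=2: u_2=57/220 ∈ [6/25, 21/50) → index 3
j=3: u_3=7/20 ∈ [6/25, 21/50) → index 3
j=4: u_4=97/220 ∈ [21/50, 12/25) → index 4
j=5: u_5=117/220 ∈ [13/25, 14/25) → index 7
j=6: u_6=137/220 ∈ [14/25, 7/10) → index 8
j=7: u_7=157/220 ∈ [7/10, 21/25) → index 9
j=8: u_8=177/220 ∈ [7/10, 21/25) → index 9
j=9: u_9=197/220 ∈ [21/25, 1) → index 10
j=10: u_10=217/220 ∈ [21/25, 1) → index 10

1 1 3 3 4 7 8 9 9 10 10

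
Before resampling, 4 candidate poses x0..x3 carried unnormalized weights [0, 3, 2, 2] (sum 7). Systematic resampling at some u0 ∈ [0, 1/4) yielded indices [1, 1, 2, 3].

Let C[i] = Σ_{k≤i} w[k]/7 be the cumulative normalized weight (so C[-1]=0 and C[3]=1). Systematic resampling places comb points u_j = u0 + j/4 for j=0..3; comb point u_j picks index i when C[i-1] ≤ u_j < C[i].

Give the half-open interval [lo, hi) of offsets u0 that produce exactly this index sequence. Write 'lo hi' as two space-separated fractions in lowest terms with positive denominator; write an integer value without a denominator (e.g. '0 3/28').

C = [0, 3/7, 5/7, 1]
j=0 picked index 1: u0 ∈ [0, 3/7)
j=1 picked index 1: u0 ∈ [-1/4, 5/28)
j=2 picked index 2: u0 ∈ [-1/14, 3/14)
j=3 picked index 3: u0 ∈ [-1/28, 1/4)
intersection: [0, 5/28)

0 5/28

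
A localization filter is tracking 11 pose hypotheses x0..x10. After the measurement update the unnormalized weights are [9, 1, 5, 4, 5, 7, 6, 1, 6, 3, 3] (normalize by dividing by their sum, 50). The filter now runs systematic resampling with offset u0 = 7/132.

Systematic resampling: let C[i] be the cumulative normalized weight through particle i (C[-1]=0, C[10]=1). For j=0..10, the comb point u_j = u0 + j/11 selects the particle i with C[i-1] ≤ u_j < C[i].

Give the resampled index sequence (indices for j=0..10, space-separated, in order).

C = [9/50, 1/5, 3/10, 19/50, 12/25, 31/50, 37/50, 19/25, 22/25, 47/50, 1]
j=0: u_0=7/132 ∈ [0, 9/50) → index 0
j=1: u_1=19/132 ∈ [0, 9/50) → index 0
j=2: u_2=31/132 ∈ [1/5, 3/10) → index 2
j=3: u_3=43/132 ∈ [3/10, 19/50) → index 3
j=4: u_4=5/12 ∈ [19/50, 12/25) → index 4
j=5: u_5=67/132 ∈ [12/25, 31/50) → index 5
j=6: u_6=79/132 ∈ [12/25, 31/50) → index 5
j=7: u_7=91/132 ∈ [31/50, 37/50) → index 6
j=8: u_8=103/132 ∈ [19/25, 22/25) → index 8
j=9: u_9=115/132 ∈ [19/25, 22/25) → index 8
j=10: u_10=127/132 ∈ [47/50, 1) → index 10

0 0 2 3 4 5 5 6 8 8 10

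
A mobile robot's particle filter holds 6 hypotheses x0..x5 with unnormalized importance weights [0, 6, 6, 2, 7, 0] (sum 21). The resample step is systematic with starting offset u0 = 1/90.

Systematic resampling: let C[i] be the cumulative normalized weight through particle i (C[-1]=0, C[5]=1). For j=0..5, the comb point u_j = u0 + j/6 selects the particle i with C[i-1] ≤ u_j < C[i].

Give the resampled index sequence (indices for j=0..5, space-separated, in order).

1 1 2 2 4 4

C = [0, 2/7, 4/7, 2/3, 1, 1]
j=0: u_0=1/90 ∈ [0, 2/7) → index 1
j=1: u_1=8/45 ∈ [0, 2/7) → index 1
j=2: u_2=31/90 ∈ [2/7, 4/7) → index 2
j=3: u_3=23/45 ∈ [2/7, 4/7) → index 2
j=4: u_4=61/90 ∈ [2/3, 1) → index 4
j=5: u_5=38/45 ∈ [2/3, 1) → index 4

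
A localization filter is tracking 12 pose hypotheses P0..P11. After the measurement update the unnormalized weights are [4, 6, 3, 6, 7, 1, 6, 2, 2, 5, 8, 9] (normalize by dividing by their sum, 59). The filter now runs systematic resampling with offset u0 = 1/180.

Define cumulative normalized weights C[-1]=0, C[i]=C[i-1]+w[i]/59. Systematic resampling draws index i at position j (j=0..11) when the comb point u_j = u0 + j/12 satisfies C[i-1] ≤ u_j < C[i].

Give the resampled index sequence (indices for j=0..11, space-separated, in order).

0 1 2 3 4 4 6 7 9 10 10 11

C = [4/59, 10/59, 13/59, 19/59, 26/59, 27/59, 33/59, 35/59, 37/59, 42/59, 50/59, 1]
j=0: u_0=1/180 ∈ [0, 4/59) → index 0
j=1: u_1=4/45 ∈ [4/59, 10/59) → index 1
j=2: u_2=31/180 ∈ [10/59, 13/59) → index 2
j=3: u_3=23/90 ∈ [13/59, 19/59) → index 3
j=4: u_4=61/180 ∈ [19/59, 26/59) → index 4
j=5: u_5=19/45 ∈ [19/59, 26/59) → index 4
j=6: u_6=91/180 ∈ [27/59, 33/59) → index 6
j=7: u_7=53/90 ∈ [33/59, 35/59) → index 7
j=8: u_8=121/180 ∈ [37/59, 42/59) → index 9
j=9: u_9=34/45 ∈ [42/59, 50/59) → index 10
j=10: u_10=151/180 ∈ [42/59, 50/59) → index 10
j=11: u_11=83/90 ∈ [50/59, 1) → index 11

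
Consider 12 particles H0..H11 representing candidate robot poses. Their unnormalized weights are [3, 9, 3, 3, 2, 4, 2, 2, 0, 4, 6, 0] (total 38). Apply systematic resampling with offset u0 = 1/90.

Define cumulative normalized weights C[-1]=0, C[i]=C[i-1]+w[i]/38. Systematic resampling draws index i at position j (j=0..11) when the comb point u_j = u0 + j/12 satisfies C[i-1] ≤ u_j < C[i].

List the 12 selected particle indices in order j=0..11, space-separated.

C = [3/38, 6/19, 15/38, 9/19, 10/19, 12/19, 13/19, 14/19, 14/19, 16/19, 1, 1]
j=0: u_0=1/90 ∈ [0, 3/38) → index 0
j=1: u_1=17/180 ∈ [3/38, 6/19) → index 1
j=2: u_2=8/45 ∈ [3/38, 6/19) → index 1
j=3: u_3=47/180 ∈ [3/38, 6/19) → index 1
j=4: u_4=31/90 ∈ [6/19, 15/38) → index 2
j=5: u_5=77/180 ∈ [15/38, 9/19) → index 3
j=6: u_6=23/45 ∈ [9/19, 10/19) → index 4
j=7: u_7=107/180 ∈ [10/19, 12/19) → index 5
j=8: u_8=61/90 ∈ [12/19, 13/19) → index 6
j=9: u_9=137/180 ∈ [14/19, 16/19) → index 9
j=10: u_10=38/45 ∈ [16/19, 1) → index 10
j=11: u_11=167/180 ∈ [16/19, 1) → index 10

0 1 1 1 2 3 4 5 6 9 10 10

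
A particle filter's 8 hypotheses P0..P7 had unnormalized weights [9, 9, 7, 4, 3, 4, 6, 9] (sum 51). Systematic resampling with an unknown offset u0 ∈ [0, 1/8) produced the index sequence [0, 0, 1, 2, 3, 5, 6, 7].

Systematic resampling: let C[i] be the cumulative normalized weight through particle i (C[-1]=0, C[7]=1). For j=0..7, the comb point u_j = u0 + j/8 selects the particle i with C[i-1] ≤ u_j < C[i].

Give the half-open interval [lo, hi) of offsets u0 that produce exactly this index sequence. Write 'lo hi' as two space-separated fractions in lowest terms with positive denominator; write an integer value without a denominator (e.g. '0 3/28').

1/408 7/136

C = [3/17, 6/17, 25/51, 29/51, 32/51, 12/17, 14/17, 1]
j=0 picked index 0: u0 ∈ [0, 3/17)
j=1 picked index 0: u0 ∈ [-1/8, 7/136)
j=2 picked index 1: u0 ∈ [-5/68, 7/68)
j=3 picked index 2: u0 ∈ [-3/136, 47/408)
j=4 picked index 3: u0 ∈ [-1/102, 7/102)
j=5 picked index 5: u0 ∈ [1/408, 11/136)
j=6 picked index 6: u0 ∈ [-3/68, 5/68)
j=7 picked index 7: u0 ∈ [-7/136, 1/8)
intersection: [1/408, 7/136)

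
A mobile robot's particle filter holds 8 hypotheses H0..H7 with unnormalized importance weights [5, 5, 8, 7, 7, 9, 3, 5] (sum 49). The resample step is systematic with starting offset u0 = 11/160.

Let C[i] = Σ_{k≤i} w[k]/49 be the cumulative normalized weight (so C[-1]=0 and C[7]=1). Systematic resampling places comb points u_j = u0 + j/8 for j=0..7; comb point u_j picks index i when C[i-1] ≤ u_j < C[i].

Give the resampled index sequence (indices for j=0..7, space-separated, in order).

C = [5/49, 10/49, 18/49, 25/49, 32/49, 41/49, 44/49, 1]
j=0: u_0=11/160 ∈ [0, 5/49) → index 0
j=1: u_1=31/160 ∈ [5/49, 10/49) → index 1
j=2: u_2=51/160 ∈ [10/49, 18/49) → index 2
j=3: u_3=71/160 ∈ [18/49, 25/49) → index 3
j=4: u_4=91/160 ∈ [25/49, 32/49) → index 4
j=5: u_5=111/160 ∈ [32/49, 41/49) → index 5
j=6: u_6=131/160 ∈ [32/49, 41/49) → index 5
j=7: u_7=151/160 ∈ [44/49, 1) → index 7

0 1 2 3 4 5 5 7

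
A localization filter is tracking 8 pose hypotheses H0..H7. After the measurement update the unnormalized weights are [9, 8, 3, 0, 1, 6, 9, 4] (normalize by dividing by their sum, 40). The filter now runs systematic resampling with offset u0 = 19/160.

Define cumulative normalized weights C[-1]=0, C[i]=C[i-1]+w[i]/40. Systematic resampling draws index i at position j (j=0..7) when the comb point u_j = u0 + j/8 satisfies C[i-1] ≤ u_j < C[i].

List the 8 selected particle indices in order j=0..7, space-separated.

0 1 1 2 5 6 6 7

C = [9/40, 17/40, 1/2, 1/2, 21/40, 27/40, 9/10, 1]
j=0: u_0=19/160 ∈ [0, 9/40) → index 0
j=1: u_1=39/160 ∈ [9/40, 17/40) → index 1
j=2: u_2=59/160 ∈ [9/40, 17/40) → index 1
j=3: u_3=79/160 ∈ [17/40, 1/2) → index 2
j=4: u_4=99/160 ∈ [21/40, 27/40) → index 5
j=5: u_5=119/160 ∈ [27/40, 9/10) → index 6
j=6: u_6=139/160 ∈ [27/40, 9/10) → index 6
j=7: u_7=159/160 ∈ [9/10, 1) → index 7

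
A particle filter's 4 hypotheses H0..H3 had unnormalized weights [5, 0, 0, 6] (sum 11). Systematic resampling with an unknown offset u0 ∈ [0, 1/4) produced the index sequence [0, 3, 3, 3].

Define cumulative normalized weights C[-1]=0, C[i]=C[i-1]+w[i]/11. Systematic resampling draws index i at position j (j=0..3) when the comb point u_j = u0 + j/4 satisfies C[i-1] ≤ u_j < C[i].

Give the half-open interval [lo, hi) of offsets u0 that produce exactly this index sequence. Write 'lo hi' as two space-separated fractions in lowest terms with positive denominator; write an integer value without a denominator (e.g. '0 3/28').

9/44 1/4

C = [5/11, 5/11, 5/11, 1]
j=0 picked index 0: u0 ∈ [0, 5/11)
j=1 picked index 3: u0 ∈ [9/44, 3/4)
j=2 picked index 3: u0 ∈ [-1/22, 1/2)
j=3 picked index 3: u0 ∈ [-13/44, 1/4)
intersection: [9/44, 1/4)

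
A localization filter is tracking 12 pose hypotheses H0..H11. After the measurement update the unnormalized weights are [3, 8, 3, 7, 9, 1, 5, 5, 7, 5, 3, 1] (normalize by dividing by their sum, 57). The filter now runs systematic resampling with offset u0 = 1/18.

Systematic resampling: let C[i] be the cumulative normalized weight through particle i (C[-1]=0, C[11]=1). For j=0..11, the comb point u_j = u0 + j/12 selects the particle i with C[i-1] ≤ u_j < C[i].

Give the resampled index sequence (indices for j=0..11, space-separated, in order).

1 1 2 3 4 4 6 7 8 8 9 10

C = [1/19, 11/57, 14/57, 7/19, 10/19, 31/57, 12/19, 41/57, 16/19, 53/57, 56/57, 1]
j=0: u_0=1/18 ∈ [1/19, 11/57) → index 1
j=1: u_1=5/36 ∈ [1/19, 11/57) → index 1
j=2: u_2=2/9 ∈ [11/57, 14/57) → index 2
j=3: u_3=11/36 ∈ [14/57, 7/19) → index 3
j=4: u_4=7/18 ∈ [7/19, 10/19) → index 4
j=5: u_5=17/36 ∈ [7/19, 10/19) → index 4
j=6: u_6=5/9 ∈ [31/57, 12/19) → index 6
j=7: u_7=23/36 ∈ [12/19, 41/57) → index 7
j=8: u_8=13/18 ∈ [41/57, 16/19) → index 8
j=9: u_9=29/36 ∈ [41/57, 16/19) → index 8
j=10: u_10=8/9 ∈ [16/19, 53/57) → index 9
j=11: u_11=35/36 ∈ [53/57, 56/57) → index 10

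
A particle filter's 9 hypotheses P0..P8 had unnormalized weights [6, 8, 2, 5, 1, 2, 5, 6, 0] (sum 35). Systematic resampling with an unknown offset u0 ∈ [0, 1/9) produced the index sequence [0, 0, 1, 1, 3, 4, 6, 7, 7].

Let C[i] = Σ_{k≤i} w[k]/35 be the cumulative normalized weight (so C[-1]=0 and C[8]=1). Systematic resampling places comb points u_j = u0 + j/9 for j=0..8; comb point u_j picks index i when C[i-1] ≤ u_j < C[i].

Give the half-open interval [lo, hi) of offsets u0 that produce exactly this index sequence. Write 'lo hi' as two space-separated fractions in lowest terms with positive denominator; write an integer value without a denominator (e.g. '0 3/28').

16/315 19/315

C = [6/35, 2/5, 16/35, 3/5, 22/35, 24/35, 29/35, 1, 1]
j=0 picked index 0: u0 ∈ [0, 6/35)
j=1 picked index 0: u0 ∈ [-1/9, 19/315)
j=2 picked index 1: u0 ∈ [-16/315, 8/45)
j=3 picked index 1: u0 ∈ [-17/105, 1/15)
j=4 picked index 3: u0 ∈ [4/315, 7/45)
j=5 picked index 4: u0 ∈ [2/45, 23/315)
j=6 picked index 6: u0 ∈ [2/105, 17/105)
j=7 picked index 7: u0 ∈ [16/315, 2/9)
j=8 picked index 7: u0 ∈ [-19/315, 1/9)
intersection: [16/315, 19/315)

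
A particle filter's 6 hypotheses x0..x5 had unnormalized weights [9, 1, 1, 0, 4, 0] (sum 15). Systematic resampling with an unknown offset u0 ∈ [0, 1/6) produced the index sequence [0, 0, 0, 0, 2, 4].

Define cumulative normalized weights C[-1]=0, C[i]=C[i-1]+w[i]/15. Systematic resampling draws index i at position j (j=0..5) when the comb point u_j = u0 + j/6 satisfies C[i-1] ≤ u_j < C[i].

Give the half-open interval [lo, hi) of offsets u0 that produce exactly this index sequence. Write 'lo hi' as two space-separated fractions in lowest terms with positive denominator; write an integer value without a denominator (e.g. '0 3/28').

C = [3/5, 2/3, 11/15, 11/15, 1, 1]
j=0 picked index 0: u0 ∈ [0, 3/5)
j=1 picked index 0: u0 ∈ [-1/6, 13/30)
j=2 picked index 0: u0 ∈ [-1/3, 4/15)
j=3 picked index 0: u0 ∈ [-1/2, 1/10)
j=4 picked index 2: u0 ∈ [0, 1/15)
j=5 picked index 4: u0 ∈ [-1/10, 1/6)
intersection: [0, 1/15)

0 1/15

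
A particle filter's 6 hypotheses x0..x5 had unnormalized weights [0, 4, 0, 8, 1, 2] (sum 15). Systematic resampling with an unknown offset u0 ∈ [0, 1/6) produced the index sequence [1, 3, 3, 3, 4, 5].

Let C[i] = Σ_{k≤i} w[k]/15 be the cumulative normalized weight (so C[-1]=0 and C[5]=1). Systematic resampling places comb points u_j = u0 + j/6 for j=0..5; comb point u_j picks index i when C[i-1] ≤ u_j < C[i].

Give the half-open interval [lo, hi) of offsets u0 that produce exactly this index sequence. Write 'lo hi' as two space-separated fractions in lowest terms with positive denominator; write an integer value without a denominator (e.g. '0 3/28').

2/15 1/6

C = [0, 4/15, 4/15, 4/5, 13/15, 1]
j=0 picked index 1: u0 ∈ [0, 4/15)
j=1 picked index 3: u0 ∈ [1/10, 19/30)
j=2 picked index 3: u0 ∈ [-1/15, 7/15)
j=3 picked index 3: u0 ∈ [-7/30, 3/10)
j=4 picked index 4: u0 ∈ [2/15, 1/5)
j=5 picked index 5: u0 ∈ [1/30, 1/6)
intersection: [2/15, 1/6)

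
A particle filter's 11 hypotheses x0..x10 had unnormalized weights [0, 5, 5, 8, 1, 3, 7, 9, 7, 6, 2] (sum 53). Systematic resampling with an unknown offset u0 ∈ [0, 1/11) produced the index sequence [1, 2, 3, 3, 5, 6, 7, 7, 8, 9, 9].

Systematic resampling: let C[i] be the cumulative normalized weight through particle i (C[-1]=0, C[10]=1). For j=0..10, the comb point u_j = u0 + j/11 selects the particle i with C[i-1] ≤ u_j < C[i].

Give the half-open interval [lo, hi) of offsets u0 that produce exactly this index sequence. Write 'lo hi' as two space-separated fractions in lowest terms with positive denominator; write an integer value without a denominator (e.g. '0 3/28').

18/583 30/583

C = [0, 5/53, 10/53, 18/53, 19/53, 22/53, 29/53, 38/53, 45/53, 51/53, 1]
j=0 picked index 1: u0 ∈ [0, 5/53)
j=1 picked index 2: u0 ∈ [2/583, 57/583)
j=2 picked index 3: u0 ∈ [4/583, 92/583)
j=3 picked index 3: u0 ∈ [-49/583, 39/583)
j=4 picked index 5: u0 ∈ [-3/583, 30/583)
j=5 picked index 6: u0 ∈ [-23/583, 54/583)
j=6 picked index 7: u0 ∈ [1/583, 100/583)
j=7 picked index 7: u0 ∈ [-52/583, 47/583)
j=8 picked index 8: u0 ∈ [-6/583, 71/583)
j=9 picked index 9: u0 ∈ [18/583, 84/583)
j=10 picked index 9: u0 ∈ [-35/583, 31/583)
intersection: [18/583, 30/583)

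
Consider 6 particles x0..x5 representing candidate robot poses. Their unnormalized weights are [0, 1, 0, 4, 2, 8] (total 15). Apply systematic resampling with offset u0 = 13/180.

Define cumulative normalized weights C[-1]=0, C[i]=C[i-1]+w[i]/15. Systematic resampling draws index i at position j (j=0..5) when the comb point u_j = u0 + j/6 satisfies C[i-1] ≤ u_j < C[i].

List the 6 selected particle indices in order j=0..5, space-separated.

C = [0, 1/15, 1/15, 1/3, 7/15, 1]
j=0: u_0=13/180 ∈ [1/15, 1/3) → index 3
j=1: u_1=43/180 ∈ [1/15, 1/3) → index 3
j=2: u_2=73/180 ∈ [1/3, 7/15) → index 4
j=3: u_3=103/180 ∈ [7/15, 1) → index 5
j=4: u_4=133/180 ∈ [7/15, 1) → index 5
j=5: u_5=163/180 ∈ [7/15, 1) → index 5

3 3 4 5 5 5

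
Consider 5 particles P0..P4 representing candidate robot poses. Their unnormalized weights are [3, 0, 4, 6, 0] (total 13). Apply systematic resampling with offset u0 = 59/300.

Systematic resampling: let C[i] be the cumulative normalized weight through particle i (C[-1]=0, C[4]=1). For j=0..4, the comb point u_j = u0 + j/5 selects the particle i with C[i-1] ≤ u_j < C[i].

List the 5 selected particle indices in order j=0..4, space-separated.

C = [3/13, 3/13, 7/13, 1, 1]
j=0: u_0=59/300 ∈ [0, 3/13) → index 0
j=1: u_1=119/300 ∈ [3/13, 7/13) → index 2
j=2: u_2=179/300 ∈ [7/13, 1) → index 3
j=3: u_3=239/300 ∈ [7/13, 1) → index 3
j=4: u_4=299/300 ∈ [7/13, 1) → index 3

0 2 3 3 3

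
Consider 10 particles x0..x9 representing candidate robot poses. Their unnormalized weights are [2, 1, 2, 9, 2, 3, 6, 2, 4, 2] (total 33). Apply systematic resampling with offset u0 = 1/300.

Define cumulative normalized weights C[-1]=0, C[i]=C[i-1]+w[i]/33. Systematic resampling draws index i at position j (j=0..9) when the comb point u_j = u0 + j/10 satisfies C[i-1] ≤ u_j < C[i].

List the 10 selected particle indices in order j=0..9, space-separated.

0 2 3 3 3 5 6 6 7 8

C = [2/33, 1/11, 5/33, 14/33, 16/33, 19/33, 25/33, 9/11, 31/33, 1]
j=0: u_0=1/300 ∈ [0, 2/33) → index 0
j=1: u_1=31/300 ∈ [1/11, 5/33) → index 2
j=2: u_2=61/300 ∈ [5/33, 14/33) → index 3
j=3: u_3=91/300 ∈ [5/33, 14/33) → index 3
j=4: u_4=121/300 ∈ [5/33, 14/33) → index 3
j=5: u_5=151/300 ∈ [16/33, 19/33) → index 5
j=6: u_6=181/300 ∈ [19/33, 25/33) → index 6
j=7: u_7=211/300 ∈ [19/33, 25/33) → index 6
j=8: u_8=241/300 ∈ [25/33, 9/11) → index 7
j=9: u_9=271/300 ∈ [9/11, 31/33) → index 8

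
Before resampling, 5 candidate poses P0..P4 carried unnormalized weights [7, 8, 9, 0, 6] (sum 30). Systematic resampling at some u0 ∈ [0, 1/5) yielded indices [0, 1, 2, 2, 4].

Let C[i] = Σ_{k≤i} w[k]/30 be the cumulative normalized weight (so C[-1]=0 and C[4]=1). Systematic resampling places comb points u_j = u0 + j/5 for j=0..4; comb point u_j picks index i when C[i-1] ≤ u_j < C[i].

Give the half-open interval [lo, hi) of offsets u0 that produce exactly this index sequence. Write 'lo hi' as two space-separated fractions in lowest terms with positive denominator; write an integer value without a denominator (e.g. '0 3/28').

C = [7/30, 1/2, 4/5, 4/5, 1]
j=0 picked index 0: u0 ∈ [0, 7/30)
j=1 picked index 1: u0 ∈ [1/30, 3/10)
j=2 picked index 2: u0 ∈ [1/10, 2/5)
j=3 picked index 2: u0 ∈ [-1/10, 1/5)
j=4 picked index 4: u0 ∈ [0, 1/5)
intersection: [1/10, 1/5)

1/10 1/5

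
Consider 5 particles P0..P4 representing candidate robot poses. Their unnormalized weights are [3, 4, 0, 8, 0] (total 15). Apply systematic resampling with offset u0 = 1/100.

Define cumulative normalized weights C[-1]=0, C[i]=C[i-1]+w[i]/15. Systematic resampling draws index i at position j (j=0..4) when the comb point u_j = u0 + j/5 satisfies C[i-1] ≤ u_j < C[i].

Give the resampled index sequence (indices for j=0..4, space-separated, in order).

C = [1/5, 7/15, 7/15, 1, 1]
j=0: u_0=1/100 ∈ [0, 1/5) → index 0
j=1: u_1=21/100 ∈ [1/5, 7/15) → index 1
j=2: u_2=41/100 ∈ [1/5, 7/15) → index 1
j=3: u_3=61/100 ∈ [7/15, 1) → index 3
j=4: u_4=81/100 ∈ [7/15, 1) → index 3

0 1 1 3 3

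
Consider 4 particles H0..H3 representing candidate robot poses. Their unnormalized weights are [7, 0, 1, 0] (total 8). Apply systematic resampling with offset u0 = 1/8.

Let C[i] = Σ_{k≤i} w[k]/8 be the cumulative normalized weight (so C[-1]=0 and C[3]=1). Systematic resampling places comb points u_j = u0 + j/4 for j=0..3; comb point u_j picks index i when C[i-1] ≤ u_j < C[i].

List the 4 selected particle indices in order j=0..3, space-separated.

C = [7/8, 7/8, 1, 1]
j=0: u_0=1/8 ∈ [0, 7/8) → index 0
j=1: u_1=3/8 ∈ [0, 7/8) → index 0
j=2: u_2=5/8 ∈ [0, 7/8) → index 0
j=3: u_3=7/8 ∈ [7/8, 1) → index 2

0 0 0 2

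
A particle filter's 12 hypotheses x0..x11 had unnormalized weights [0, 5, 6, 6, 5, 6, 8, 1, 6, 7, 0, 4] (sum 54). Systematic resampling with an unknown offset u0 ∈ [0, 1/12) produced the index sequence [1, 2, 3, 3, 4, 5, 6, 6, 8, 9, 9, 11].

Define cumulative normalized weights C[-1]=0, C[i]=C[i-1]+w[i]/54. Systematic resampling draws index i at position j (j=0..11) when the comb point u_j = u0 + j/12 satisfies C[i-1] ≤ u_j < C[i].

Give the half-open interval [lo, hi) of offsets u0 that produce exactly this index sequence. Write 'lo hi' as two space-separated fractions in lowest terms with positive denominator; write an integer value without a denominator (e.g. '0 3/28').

5/108 7/108

C = [0, 5/54, 11/54, 17/54, 11/27, 14/27, 2/3, 37/54, 43/54, 25/27, 25/27, 1]
j=0 picked index 1: u0 ∈ [0, 5/54)
j=1 picked index 2: u0 ∈ [1/108, 13/108)
j=2 picked index 3: u0 ∈ [1/27, 4/27)
j=3 picked index 3: u0 ∈ [-5/108, 7/108)
j=4 picked index 4: u0 ∈ [-1/54, 2/27)
j=5 picked index 5: u0 ∈ [-1/108, 11/108)
j=6 picked index 6: u0 ∈ [1/54, 1/6)
j=7 picked index 6: u0 ∈ [-7/108, 1/12)
j=8 picked index 8: u0 ∈ [1/54, 7/54)
j=9 picked index 9: u0 ∈ [5/108, 19/108)
j=10 picked index 9: u0 ∈ [-1/27, 5/54)
j=11 picked index 11: u0 ∈ [1/108, 1/12)
intersection: [5/108, 7/108)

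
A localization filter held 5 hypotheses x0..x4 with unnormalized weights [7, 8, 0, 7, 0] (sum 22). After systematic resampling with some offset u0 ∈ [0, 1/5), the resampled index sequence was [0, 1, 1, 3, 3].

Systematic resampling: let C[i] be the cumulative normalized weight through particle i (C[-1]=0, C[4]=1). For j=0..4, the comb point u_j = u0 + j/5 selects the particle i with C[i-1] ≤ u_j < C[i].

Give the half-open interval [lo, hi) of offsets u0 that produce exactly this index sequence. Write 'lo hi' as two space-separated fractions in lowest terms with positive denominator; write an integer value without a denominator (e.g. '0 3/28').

13/110 1/5

C = [7/22, 15/22, 15/22, 1, 1]
j=0 picked index 0: u0 ∈ [0, 7/22)
j=1 picked index 1: u0 ∈ [13/110, 53/110)
j=2 picked index 1: u0 ∈ [-9/110, 31/110)
j=3 picked index 3: u0 ∈ [9/110, 2/5)
j=4 picked index 3: u0 ∈ [-13/110, 1/5)
intersection: [13/110, 1/5)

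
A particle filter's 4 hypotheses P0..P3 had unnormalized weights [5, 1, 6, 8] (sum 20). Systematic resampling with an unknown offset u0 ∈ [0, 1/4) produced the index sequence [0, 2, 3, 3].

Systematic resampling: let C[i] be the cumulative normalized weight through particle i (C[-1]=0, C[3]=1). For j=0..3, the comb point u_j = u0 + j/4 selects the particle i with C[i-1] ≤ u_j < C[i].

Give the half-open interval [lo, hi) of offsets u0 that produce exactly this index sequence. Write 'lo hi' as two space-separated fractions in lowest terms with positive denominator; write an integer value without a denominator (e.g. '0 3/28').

1/10 1/4

C = [1/4, 3/10, 3/5, 1]
j=0 picked index 0: u0 ∈ [0, 1/4)
j=1 picked index 2: u0 ∈ [1/20, 7/20)
j=2 picked index 3: u0 ∈ [1/10, 1/2)
j=3 picked index 3: u0 ∈ [-3/20, 1/4)
intersection: [1/10, 1/4)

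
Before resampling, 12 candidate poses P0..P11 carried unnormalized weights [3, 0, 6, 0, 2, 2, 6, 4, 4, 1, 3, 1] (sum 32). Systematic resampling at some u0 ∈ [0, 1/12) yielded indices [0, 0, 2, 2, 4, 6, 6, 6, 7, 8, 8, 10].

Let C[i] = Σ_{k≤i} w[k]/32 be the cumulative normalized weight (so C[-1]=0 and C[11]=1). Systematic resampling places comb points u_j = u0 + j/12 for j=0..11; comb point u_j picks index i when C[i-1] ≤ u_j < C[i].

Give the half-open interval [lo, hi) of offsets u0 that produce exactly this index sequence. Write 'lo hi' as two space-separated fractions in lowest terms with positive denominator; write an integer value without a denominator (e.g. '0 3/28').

C = [3/32, 3/32, 9/32, 9/32, 11/32, 13/32, 19/32, 23/32, 27/32, 7/8, 31/32, 1]
j=0 picked index 0: u0 ∈ [0, 3/32)
j=1 picked index 0: u0 ∈ [-1/12, 1/96)
j=2 picked index 2: u0 ∈ [-7/96, 11/96)
j=3 picked index 2: u0 ∈ [-5/32, 1/32)
j=4 picked index 4: u0 ∈ [-5/96, 1/96)
j=5 picked index 6: u0 ∈ [-1/96, 17/96)
j=6 picked index 6: u0 ∈ [-3/32, 3/32)
j=7 picked index 6: u0 ∈ [-17/96, 1/96)
j=8 picked index 7: u0 ∈ [-7/96, 5/96)
j=9 picked index 8: u0 ∈ [-1/32, 3/32)
j=10 picked index 8: u0 ∈ [-11/96, 1/96)
j=11 picked index 10: u0 ∈ [-1/24, 5/96)
intersection: [0, 1/96)

0 1/96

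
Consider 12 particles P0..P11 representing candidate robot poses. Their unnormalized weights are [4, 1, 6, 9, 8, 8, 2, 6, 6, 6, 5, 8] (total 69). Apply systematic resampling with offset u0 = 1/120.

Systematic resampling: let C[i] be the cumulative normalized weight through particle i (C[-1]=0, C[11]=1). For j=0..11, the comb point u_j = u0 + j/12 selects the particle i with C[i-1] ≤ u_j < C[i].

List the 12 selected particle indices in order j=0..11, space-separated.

C = [4/69, 5/69, 11/69, 20/69, 28/69, 12/23, 38/69, 44/69, 50/69, 56/69, 61/69, 1]
j=0: u_0=1/120 ∈ [0, 4/69) → index 0
j=1: u_1=11/120 ∈ [5/69, 11/69) → index 2
j=2: u_2=7/40 ∈ [11/69, 20/69) → index 3
j=3: u_3=31/120 ∈ [11/69, 20/69) → index 3
j=4: u_4=41/120 ∈ [20/69, 28/69) → index 4
j=5: u_5=17/40 ∈ [28/69, 12/23) → index 5
j=6: u_6=61/120 ∈ [28/69, 12/23) → index 5
j=7: u_7=71/120 ∈ [38/69, 44/69) → index 7
j=8: u_8=27/40 ∈ [44/69, 50/69) → index 8
j=9: u_9=91/120 ∈ [50/69, 56/69) → index 9
j=10: u_10=101/120 ∈ [56/69, 61/69) → index 10
j=11: u_11=37/40 ∈ [61/69, 1) → index 11

0 2 3 3 4 5 5 7 8 9 10 11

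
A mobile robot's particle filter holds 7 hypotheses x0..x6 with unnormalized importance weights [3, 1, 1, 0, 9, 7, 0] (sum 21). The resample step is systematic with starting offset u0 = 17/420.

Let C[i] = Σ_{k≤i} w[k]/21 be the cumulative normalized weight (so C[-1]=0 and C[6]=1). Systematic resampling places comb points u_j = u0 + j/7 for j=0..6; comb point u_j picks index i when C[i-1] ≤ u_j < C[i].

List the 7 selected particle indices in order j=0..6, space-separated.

0 1 4 4 4 5 5

C = [1/7, 4/21, 5/21, 5/21, 2/3, 1, 1]
j=0: u_0=17/420 ∈ [0, 1/7) → index 0
j=1: u_1=11/60 ∈ [1/7, 4/21) → index 1
j=2: u_2=137/420 ∈ [5/21, 2/3) → index 4
j=3: u_3=197/420 ∈ [5/21, 2/3) → index 4
j=4: u_4=257/420 ∈ [5/21, 2/3) → index 4
j=5: u_5=317/420 ∈ [2/3, 1) → index 5
j=6: u_6=377/420 ∈ [2/3, 1) → index 5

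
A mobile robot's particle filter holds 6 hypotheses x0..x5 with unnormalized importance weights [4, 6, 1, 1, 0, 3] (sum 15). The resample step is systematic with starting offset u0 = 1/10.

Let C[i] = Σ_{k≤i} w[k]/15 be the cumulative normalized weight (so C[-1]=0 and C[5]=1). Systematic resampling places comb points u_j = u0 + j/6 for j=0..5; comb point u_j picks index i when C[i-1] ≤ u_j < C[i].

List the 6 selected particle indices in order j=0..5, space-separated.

C = [4/15, 2/3, 11/15, 4/5, 4/5, 1]
j=0: u_0=1/10 ∈ [0, 4/15) → index 0
j=1: u_1=4/15 ∈ [4/15, 2/3) → index 1
j=2: u_2=13/30 ∈ [4/15, 2/3) → index 1
j=3: u_3=3/5 ∈ [4/15, 2/3) → index 1
j=4: u_4=23/30 ∈ [11/15, 4/5) → index 3
j=5: u_5=14/15 ∈ [4/5, 1) → index 5

0 1 1 1 3 5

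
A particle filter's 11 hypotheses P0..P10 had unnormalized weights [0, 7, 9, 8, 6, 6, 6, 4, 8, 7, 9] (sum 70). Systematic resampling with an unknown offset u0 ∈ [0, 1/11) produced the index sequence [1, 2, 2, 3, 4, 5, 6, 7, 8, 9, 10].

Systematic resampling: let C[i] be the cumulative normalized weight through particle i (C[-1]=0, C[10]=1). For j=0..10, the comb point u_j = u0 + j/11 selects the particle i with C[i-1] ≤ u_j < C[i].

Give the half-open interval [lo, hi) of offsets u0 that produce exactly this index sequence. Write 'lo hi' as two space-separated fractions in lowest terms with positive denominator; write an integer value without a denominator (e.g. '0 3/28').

C = [0, 1/10, 8/35, 12/35, 3/7, 18/35, 3/5, 23/35, 27/35, 61/70, 1]
j=0 picked index 1: u0 ∈ [0, 1/10)
j=1 picked index 2: u0 ∈ [1/110, 53/385)
j=2 picked index 2: u0 ∈ [-9/110, 18/385)
j=3 picked index 3: u0 ∈ [-17/385, 27/385)
j=4 picked index 4: u0 ∈ [-8/385, 5/77)
j=5 picked index 5: u0 ∈ [-2/77, 23/385)
j=6 picked index 6: u0 ∈ [-12/385, 3/55)
j=7 picked index 7: u0 ∈ [-2/55, 8/385)
j=8 picked index 8: u0 ∈ [-27/385, 17/385)
j=9 picked index 9: u0 ∈ [-18/385, 41/770)
j=10 picked index 10: u0 ∈ [-29/770, 1/11)
intersection: [1/110, 8/385)

1/110 8/385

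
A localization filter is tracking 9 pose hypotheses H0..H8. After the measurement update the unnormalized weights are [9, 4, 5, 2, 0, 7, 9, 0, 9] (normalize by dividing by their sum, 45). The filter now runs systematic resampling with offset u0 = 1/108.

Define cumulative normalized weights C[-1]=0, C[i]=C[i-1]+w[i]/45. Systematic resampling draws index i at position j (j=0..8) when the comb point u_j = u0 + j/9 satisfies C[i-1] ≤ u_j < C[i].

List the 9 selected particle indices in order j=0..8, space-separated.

0 0 1 2 5 5 6 6 8

C = [1/5, 13/45, 2/5, 4/9, 4/9, 3/5, 4/5, 4/5, 1]
j=0: u_0=1/108 ∈ [0, 1/5) → index 0
j=1: u_1=13/108 ∈ [0, 1/5) → index 0
j=2: u_2=25/108 ∈ [1/5, 13/45) → index 1
j=3: u_3=37/108 ∈ [13/45, 2/5) → index 2
j=4: u_4=49/108 ∈ [4/9, 3/5) → index 5
j=5: u_5=61/108 ∈ [4/9, 3/5) → index 5
j=6: u_6=73/108 ∈ [3/5, 4/5) → index 6
j=7: u_7=85/108 ∈ [3/5, 4/5) → index 6
j=8: u_8=97/108 ∈ [4/5, 1) → index 8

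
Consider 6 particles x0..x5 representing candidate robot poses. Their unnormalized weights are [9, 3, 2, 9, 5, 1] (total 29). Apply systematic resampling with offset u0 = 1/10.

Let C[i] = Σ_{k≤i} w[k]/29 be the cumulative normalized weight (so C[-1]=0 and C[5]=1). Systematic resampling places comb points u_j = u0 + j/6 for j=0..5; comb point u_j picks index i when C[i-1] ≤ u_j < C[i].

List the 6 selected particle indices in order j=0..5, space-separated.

0 0 2 3 3 4

C = [9/29, 12/29, 14/29, 23/29, 28/29, 1]
j=0: u_0=1/10 ∈ [0, 9/29) → index 0
j=1: u_1=4/15 ∈ [0, 9/29) → index 0
j=2: u_2=13/30 ∈ [12/29, 14/29) → index 2
j=3: u_3=3/5 ∈ [14/29, 23/29) → index 3
j=4: u_4=23/30 ∈ [14/29, 23/29) → index 3
j=5: u_5=14/15 ∈ [23/29, 28/29) → index 4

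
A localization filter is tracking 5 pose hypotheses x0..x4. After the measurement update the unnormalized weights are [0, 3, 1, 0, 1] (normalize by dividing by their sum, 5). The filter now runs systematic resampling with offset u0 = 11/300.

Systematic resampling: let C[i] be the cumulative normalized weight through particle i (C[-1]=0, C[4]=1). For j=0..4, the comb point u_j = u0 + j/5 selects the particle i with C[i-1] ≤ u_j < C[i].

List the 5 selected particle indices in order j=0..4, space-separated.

C = [0, 3/5, 4/5, 4/5, 1]
j=0: u_0=11/300 ∈ [0, 3/5) → index 1
j=1: u_1=71/300 ∈ [0, 3/5) → index 1
j=2: u_2=131/300 ∈ [0, 3/5) → index 1
j=3: u_3=191/300 ∈ [3/5, 4/5) → index 2
j=4: u_4=251/300 ∈ [4/5, 1) → index 4

1 1 1 2 4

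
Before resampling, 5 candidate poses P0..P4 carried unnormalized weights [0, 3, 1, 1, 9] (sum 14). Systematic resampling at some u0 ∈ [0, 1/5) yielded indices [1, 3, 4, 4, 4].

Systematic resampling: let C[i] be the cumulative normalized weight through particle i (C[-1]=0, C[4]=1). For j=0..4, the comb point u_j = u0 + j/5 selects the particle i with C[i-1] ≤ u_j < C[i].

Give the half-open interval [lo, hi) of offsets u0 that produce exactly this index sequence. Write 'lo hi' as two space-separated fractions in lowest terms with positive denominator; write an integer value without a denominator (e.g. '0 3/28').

3/35 11/70

C = [0, 3/14, 2/7, 5/14, 1]
j=0 picked index 1: u0 ∈ [0, 3/14)
j=1 picked index 3: u0 ∈ [3/35, 11/70)
j=2 picked index 4: u0 ∈ [-3/70, 3/5)
j=3 picked index 4: u0 ∈ [-17/70, 2/5)
j=4 picked index 4: u0 ∈ [-31/70, 1/5)
intersection: [3/35, 11/70)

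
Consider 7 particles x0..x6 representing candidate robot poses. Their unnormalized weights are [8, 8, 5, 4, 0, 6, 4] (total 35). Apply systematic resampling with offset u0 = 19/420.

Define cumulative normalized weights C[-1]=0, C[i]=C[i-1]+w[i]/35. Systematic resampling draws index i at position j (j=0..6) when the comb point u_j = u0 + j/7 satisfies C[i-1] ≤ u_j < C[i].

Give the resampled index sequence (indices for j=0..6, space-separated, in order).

C = [8/35, 16/35, 3/5, 5/7, 5/7, 31/35, 1]
j=0: u_0=19/420 ∈ [0, 8/35) → index 0
j=1: u_1=79/420 ∈ [0, 8/35) → index 0
j=2: u_2=139/420 ∈ [8/35, 16/35) → index 1
j=3: u_3=199/420 ∈ [16/35, 3/5) → index 2
j=4: u_4=37/60 ∈ [3/5, 5/7) → index 3
j=5: u_5=319/420 ∈ [5/7, 31/35) → index 5
j=6: u_6=379/420 ∈ [31/35, 1) → index 6

0 0 1 2 3 5 6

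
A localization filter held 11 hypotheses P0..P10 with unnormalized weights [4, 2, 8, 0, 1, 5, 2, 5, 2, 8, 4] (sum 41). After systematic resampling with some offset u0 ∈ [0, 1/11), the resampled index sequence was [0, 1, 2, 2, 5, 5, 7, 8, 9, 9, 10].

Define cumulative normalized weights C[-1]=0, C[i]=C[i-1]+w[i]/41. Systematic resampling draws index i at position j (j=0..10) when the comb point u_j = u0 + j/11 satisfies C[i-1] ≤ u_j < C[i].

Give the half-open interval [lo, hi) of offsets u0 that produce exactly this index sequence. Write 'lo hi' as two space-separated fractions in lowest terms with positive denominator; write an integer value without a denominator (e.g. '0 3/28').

10/451 15/451

C = [4/41, 6/41, 14/41, 14/41, 15/41, 20/41, 22/41, 27/41, 29/41, 37/41, 1]
j=0 picked index 0: u0 ∈ [0, 4/41)
j=1 picked index 1: u0 ∈ [3/451, 25/451)
j=2 picked index 2: u0 ∈ [-16/451, 72/451)
j=3 picked index 2: u0 ∈ [-57/451, 31/451)
j=4 picked index 5: u0 ∈ [1/451, 56/451)
j=5 picked index 5: u0 ∈ [-40/451, 15/451)
j=6 picked index 7: u0 ∈ [-4/451, 51/451)
j=7 picked index 8: u0 ∈ [10/451, 32/451)
j=8 picked index 9: u0 ∈ [-9/451, 79/451)
j=9 picked index 9: u0 ∈ [-50/451, 38/451)
j=10 picked index 10: u0 ∈ [-3/451, 1/11)
intersection: [10/451, 15/451)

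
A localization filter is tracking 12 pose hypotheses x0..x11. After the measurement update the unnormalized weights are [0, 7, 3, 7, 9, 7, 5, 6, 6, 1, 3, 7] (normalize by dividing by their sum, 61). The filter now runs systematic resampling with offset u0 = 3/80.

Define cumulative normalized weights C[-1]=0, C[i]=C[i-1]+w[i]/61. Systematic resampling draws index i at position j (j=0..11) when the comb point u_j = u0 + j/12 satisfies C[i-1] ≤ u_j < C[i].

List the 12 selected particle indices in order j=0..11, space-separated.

1 2 3 4 4 5 5 6 7 8 10 11

C = [0, 7/61, 10/61, 17/61, 26/61, 33/61, 38/61, 44/61, 50/61, 51/61, 54/61, 1]
j=0: u_0=3/80 ∈ [0, 7/61) → index 1
j=1: u_1=29/240 ∈ [7/61, 10/61) → index 2
j=2: u_2=49/240 ∈ [10/61, 17/61) → index 3
j=3: u_3=23/80 ∈ [17/61, 26/61) → index 4
j=4: u_4=89/240 ∈ [17/61, 26/61) → index 4
j=5: u_5=109/240 ∈ [26/61, 33/61) → index 5
j=6: u_6=43/80 ∈ [26/61, 33/61) → index 5
j=7: u_7=149/240 ∈ [33/61, 38/61) → index 6
j=8: u_8=169/240 ∈ [38/61, 44/61) → index 7
j=9: u_9=63/80 ∈ [44/61, 50/61) → index 8
j=10: u_10=209/240 ∈ [51/61, 54/61) → index 10
j=11: u_11=229/240 ∈ [54/61, 1) → index 11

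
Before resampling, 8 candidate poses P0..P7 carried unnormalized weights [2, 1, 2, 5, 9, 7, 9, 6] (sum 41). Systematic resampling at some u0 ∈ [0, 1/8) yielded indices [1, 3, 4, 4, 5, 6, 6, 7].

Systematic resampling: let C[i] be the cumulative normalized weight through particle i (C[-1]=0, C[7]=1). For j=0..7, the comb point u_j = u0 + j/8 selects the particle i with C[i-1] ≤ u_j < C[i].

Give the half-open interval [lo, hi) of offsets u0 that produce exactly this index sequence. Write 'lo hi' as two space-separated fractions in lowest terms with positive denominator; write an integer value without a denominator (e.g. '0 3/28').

2/41 3/41

C = [2/41, 3/41, 5/41, 10/41, 19/41, 26/41, 35/41, 1]
j=0 picked index 1: u0 ∈ [2/41, 3/41)
j=1 picked index 3: u0 ∈ [-1/328, 39/328)
j=2 picked index 4: u0 ∈ [-1/164, 35/164)
j=3 picked index 4: u0 ∈ [-43/328, 29/328)
j=4 picked index 5: u0 ∈ [-3/82, 11/82)
j=5 picked index 6: u0 ∈ [3/328, 75/328)
j=6 picked index 6: u0 ∈ [-19/164, 17/164)
j=7 picked index 7: u0 ∈ [-7/328, 1/8)
intersection: [2/41, 3/41)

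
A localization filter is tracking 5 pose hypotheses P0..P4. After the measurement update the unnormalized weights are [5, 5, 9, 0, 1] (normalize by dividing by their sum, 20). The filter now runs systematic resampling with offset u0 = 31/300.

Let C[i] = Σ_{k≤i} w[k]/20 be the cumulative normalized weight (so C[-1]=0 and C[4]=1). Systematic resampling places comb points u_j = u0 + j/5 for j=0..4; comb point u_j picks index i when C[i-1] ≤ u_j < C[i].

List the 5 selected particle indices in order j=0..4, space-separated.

0 1 2 2 2

C = [1/4, 1/2, 19/20, 19/20, 1]
j=0: u_0=31/300 ∈ [0, 1/4) → index 0
j=1: u_1=91/300 ∈ [1/4, 1/2) → index 1
j=2: u_2=151/300 ∈ [1/2, 19/20) → index 2
j=3: u_3=211/300 ∈ [1/2, 19/20) → index 2
j=4: u_4=271/300 ∈ [1/2, 19/20) → index 2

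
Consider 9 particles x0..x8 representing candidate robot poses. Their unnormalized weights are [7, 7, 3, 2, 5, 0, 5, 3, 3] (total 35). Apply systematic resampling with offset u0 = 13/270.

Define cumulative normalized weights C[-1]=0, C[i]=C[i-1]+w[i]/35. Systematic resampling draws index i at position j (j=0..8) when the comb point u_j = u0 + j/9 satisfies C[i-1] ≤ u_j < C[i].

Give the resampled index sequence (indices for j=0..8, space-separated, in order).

0 0 1 1 3 4 6 6 8

C = [1/5, 2/5, 17/35, 19/35, 24/35, 24/35, 29/35, 32/35, 1]
j=0: u_0=13/270 ∈ [0, 1/5) → index 0
j=1: u_1=43/270 ∈ [0, 1/5) → index 0
j=2: u_2=73/270 ∈ [1/5, 2/5) → index 1
j=3: u_3=103/270 ∈ [1/5, 2/5) → index 1
j=4: u_4=133/270 ∈ [17/35, 19/35) → index 3
j=5: u_5=163/270 ∈ [19/35, 24/35) → index 4
j=6: u_6=193/270 ∈ [24/35, 29/35) → index 6
j=7: u_7=223/270 ∈ [24/35, 29/35) → index 6
j=8: u_8=253/270 ∈ [32/35, 1) → index 8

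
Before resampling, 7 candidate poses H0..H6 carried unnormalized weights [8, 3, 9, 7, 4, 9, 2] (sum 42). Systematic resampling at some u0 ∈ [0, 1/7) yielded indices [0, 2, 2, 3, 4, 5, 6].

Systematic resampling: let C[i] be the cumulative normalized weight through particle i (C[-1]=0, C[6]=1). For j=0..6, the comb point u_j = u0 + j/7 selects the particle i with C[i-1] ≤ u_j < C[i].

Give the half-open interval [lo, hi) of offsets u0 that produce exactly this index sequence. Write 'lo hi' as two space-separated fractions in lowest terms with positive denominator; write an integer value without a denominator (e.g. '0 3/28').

5/42 1/7

C = [4/21, 11/42, 10/21, 9/14, 31/42, 20/21, 1]
j=0 picked index 0: u0 ∈ [0, 4/21)
j=1 picked index 2: u0 ∈ [5/42, 1/3)
j=2 picked index 2: u0 ∈ [-1/42, 4/21)
j=3 picked index 3: u0 ∈ [1/21, 3/14)
j=4 picked index 4: u0 ∈ [1/14, 1/6)
j=5 picked index 5: u0 ∈ [1/42, 5/21)
j=6 picked index 6: u0 ∈ [2/21, 1/7)
intersection: [5/42, 1/7)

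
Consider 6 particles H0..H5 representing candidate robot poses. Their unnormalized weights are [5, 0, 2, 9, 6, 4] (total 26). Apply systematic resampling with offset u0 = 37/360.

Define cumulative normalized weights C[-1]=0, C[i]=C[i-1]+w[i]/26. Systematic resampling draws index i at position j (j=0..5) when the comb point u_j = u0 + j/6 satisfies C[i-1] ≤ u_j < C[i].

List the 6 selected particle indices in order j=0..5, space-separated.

C = [5/26, 5/26, 7/26, 8/13, 11/13, 1]
j=0: u_0=37/360 ∈ [0, 5/26) → index 0
j=1: u_1=97/360 ∈ [7/26, 8/13) → index 3
j=2: u_2=157/360 ∈ [7/26, 8/13) → index 3
j=3: u_3=217/360 ∈ [7/26, 8/13) → index 3
j=4: u_4=277/360 ∈ [8/13, 11/13) → index 4
j=5: u_5=337/360 ∈ [11/13, 1) → index 5

0 3 3 3 4 5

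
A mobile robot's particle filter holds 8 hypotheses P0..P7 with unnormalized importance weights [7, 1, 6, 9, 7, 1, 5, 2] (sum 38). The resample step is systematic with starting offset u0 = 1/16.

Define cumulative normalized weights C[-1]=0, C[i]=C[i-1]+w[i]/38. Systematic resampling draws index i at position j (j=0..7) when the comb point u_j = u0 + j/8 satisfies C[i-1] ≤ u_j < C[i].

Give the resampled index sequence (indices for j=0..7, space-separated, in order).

C = [7/38, 4/19, 7/19, 23/38, 15/19, 31/38, 18/19, 1]
j=0: u_0=1/16 ∈ [0, 7/38) → index 0
j=1: u_1=3/16 ∈ [7/38, 4/19) → index 1
j=2: u_2=5/16 ∈ [4/19, 7/19) → index 2
j=3: u_3=7/16 ∈ [7/19, 23/38) → index 3
j=4: u_4=9/16 ∈ [7/19, 23/38) → index 3
j=5: u_5=11/16 ∈ [23/38, 15/19) → index 4
j=6: u_6=13/16 ∈ [15/19, 31/38) → index 5
j=7: u_7=15/16 ∈ [31/38, 18/19) → index 6

0 1 2 3 3 4 5 6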